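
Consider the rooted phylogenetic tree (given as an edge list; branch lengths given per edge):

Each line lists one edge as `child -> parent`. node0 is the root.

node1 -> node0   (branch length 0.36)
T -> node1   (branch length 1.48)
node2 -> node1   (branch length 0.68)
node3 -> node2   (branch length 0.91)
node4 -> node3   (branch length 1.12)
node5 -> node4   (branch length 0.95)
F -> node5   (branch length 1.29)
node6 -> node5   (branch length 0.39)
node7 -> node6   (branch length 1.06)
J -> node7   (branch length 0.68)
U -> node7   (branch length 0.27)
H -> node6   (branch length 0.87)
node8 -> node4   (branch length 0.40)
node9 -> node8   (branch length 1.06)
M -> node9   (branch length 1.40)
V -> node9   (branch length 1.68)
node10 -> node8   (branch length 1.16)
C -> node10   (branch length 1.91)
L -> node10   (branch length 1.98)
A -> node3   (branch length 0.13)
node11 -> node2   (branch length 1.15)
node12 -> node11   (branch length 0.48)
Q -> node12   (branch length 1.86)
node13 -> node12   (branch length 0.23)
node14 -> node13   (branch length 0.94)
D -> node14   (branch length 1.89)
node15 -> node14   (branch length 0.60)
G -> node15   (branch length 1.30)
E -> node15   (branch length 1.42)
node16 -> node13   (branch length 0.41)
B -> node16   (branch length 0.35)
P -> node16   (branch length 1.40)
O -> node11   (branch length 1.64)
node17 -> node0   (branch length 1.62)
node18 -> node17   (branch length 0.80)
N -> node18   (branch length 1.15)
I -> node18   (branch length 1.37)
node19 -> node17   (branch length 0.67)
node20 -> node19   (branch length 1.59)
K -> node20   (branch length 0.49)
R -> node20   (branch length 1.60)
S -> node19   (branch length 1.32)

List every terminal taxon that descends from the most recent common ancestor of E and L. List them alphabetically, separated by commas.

Tracing E: it sits inside (G,E).
Tracing L: it sits inside (C,L).
The smallest clade enclosing both is ((((F,((J,U),H)),((M,V),(C,L))),A),((Q,((D,(G,E)),(B,P))),O)); the answer is its 16 terminal taxa in alphabetical order.

A, B, C, D, E, F, G, H, J, L, M, O, P, Q, U, V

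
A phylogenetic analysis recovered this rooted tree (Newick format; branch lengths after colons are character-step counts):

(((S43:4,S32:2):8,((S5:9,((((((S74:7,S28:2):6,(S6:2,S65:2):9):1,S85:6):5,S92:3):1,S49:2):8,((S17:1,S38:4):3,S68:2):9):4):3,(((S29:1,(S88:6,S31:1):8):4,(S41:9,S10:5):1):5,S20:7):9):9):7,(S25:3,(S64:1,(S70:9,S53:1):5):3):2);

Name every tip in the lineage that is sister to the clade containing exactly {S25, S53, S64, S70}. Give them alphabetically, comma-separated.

The clade containing exactly {S25, S53, S64, S70} attaches directly to the root of the tree.
The other lineage descending from that same node — the sister group — is ((S43,S32),((S5,((((((S74,S28),(S6,S65)),S85),S92),S49),((S17,S38),S68))),(((S29,(S88,S31)),(S41,S10)),S20))); its 19 tips in alphabetical order are the answer.

S10, S17, S20, S28, S29, S31, S32, S38, S41, S43, S49, S5, S6, S65, S68, S74, S85, S88, S92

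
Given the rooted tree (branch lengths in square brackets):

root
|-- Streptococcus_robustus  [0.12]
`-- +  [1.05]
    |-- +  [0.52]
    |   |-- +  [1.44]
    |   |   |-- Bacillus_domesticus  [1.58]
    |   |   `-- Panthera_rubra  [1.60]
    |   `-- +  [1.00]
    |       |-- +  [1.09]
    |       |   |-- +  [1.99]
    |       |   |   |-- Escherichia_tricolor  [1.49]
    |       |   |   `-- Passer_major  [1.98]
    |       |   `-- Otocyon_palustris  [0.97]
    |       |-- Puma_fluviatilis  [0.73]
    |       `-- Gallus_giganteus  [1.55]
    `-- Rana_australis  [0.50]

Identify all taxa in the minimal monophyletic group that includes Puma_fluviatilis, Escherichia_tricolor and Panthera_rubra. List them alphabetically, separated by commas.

Bacillus_domesticus, Escherichia_tricolor, Gallus_giganteus, Otocyon_palustris, Panthera_rubra, Passer_major, Puma_fluviatilis

Tracing Puma_fluviatilis: it sits inside (((Escherichia_tricolor,Passer_major),Otocyon_palustris),Puma_fluviatilis,Gallus_giganteus).
Tracing Escherichia_tricolor: it sits inside (Escherichia_tricolor,Passer_major).
Tracing Panthera_rubra: it sits inside (Bacillus_domesticus,Panthera_rubra).
The smallest clade enclosing all 3 is ((Bacillus_domesticus,Panthera_rubra),(((Escherichia_tricolor,Passer_major),Otocyon_palustris),Puma_fluviatilis,Gallus_giganteus)); the answer is its 7 terminal taxa in alphabetical order.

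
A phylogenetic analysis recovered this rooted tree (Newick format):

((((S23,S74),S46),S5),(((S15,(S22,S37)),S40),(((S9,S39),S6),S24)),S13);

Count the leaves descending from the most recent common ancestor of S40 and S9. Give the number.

The MRCA of S40 and S9 is the node subtending (((S15,(S22,S37)),S40),(((S9,S39),S6),S24)).
That clade contains 8 terminal taxa: S15, S22, S24, S37, S39, S40, S6, S9.

8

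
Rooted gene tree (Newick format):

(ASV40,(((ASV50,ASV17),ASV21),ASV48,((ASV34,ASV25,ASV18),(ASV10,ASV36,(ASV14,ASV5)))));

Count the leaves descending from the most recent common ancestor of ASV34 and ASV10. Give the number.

The MRCA of ASV34 and ASV10 is the node subtending ((ASV34,ASV25,ASV18),(ASV10,ASV36,(ASV14,ASV5))).
That clade contains 7 terminal taxa: ASV10, ASV14, ASV18, ASV25, ASV34, ASV36, ASV5.

7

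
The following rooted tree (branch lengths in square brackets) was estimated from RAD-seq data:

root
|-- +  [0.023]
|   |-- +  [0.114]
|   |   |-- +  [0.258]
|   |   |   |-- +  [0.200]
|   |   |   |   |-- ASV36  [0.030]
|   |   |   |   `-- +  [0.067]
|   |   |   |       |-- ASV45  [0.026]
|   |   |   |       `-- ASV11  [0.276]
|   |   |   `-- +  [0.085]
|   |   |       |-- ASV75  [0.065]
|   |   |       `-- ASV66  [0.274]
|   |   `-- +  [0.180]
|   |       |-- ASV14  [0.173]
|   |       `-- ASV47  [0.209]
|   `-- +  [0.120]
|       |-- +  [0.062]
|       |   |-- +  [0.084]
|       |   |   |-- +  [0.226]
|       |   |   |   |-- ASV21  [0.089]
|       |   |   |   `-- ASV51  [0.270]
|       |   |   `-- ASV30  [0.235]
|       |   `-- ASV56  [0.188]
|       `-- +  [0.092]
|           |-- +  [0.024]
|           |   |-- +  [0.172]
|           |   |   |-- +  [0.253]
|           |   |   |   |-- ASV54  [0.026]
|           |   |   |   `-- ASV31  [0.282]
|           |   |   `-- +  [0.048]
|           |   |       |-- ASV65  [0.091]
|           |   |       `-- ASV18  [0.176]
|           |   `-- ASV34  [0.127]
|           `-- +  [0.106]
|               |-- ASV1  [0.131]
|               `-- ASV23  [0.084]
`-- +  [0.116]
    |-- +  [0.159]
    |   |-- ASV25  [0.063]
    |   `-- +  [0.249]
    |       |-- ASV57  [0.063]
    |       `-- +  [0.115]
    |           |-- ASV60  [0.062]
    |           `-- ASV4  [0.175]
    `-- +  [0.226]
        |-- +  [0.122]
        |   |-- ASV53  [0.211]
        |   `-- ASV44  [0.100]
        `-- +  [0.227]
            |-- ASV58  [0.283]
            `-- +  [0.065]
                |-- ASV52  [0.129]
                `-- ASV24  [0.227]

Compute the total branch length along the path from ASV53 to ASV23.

1.100

The path runs ASV53 → … → MRCA → … → ASV23; the MRCA is the root of the tree.
Branch lengths along that path: 0.211 + 0.122 + 0.226 + 0.116 + 0.023 + 0.120 + 0.092 + 0.106 + 0.084 = 1.100.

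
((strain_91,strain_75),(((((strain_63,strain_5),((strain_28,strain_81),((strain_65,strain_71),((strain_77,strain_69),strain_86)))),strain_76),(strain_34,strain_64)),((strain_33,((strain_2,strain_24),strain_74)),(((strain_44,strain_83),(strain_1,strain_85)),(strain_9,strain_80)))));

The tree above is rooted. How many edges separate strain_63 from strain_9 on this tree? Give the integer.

The MRCA of strain_63 and strain_9 is the node subtending (((((strain_63,strain_5),((strain_28,strain_81),((strain_65,strain_71),((strain_77,strain_69),strain_86)))),strain_76),(strain_34,strain_64)),((strain_33,((strain_2,strain_24),strain_74)),(((strain_44,strain_83),(strain_1,strain_85)),(strain_9,strain_80)))).
From strain_63 up to that node: 5 branches. From strain_9 up to the same node: 4 branches. Total: 5 + 4 = 9.

9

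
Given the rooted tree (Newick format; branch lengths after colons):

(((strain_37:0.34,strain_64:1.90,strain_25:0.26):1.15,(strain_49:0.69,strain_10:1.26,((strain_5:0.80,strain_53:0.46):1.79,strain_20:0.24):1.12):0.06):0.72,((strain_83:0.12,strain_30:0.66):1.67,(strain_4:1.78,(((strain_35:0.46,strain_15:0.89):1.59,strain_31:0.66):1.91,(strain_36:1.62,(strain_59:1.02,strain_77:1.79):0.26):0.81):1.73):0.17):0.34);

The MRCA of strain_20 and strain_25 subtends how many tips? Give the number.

The MRCA of strain_20 and strain_25 is the node subtending ((strain_37,strain_64,strain_25),(strain_49,strain_10,((strain_5,strain_53),strain_20))).
That clade contains 8 terminal taxa: strain_10, strain_20, strain_25, strain_37, strain_49, strain_5, strain_53, strain_64.

8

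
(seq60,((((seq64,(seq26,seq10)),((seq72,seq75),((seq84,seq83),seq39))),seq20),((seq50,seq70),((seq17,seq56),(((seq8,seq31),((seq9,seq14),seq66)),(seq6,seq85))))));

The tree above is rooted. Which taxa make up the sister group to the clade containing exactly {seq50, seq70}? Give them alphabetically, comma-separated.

The clade containing exactly {seq50, seq70} attaches to the tree at the node subtending ((seq50,seq70),((seq17,seq56),(((seq8,seq31),((seq9,seq14),seq66)),(seq6,seq85)))).
The other lineage descending from that same node — the sister group — is ((seq17,seq56),(((seq8,seq31),((seq9,seq14),seq66)),(seq6,seq85))); its 9 tips in alphabetical order are the answer.

seq14, seq17, seq31, seq56, seq6, seq66, seq8, seq85, seq9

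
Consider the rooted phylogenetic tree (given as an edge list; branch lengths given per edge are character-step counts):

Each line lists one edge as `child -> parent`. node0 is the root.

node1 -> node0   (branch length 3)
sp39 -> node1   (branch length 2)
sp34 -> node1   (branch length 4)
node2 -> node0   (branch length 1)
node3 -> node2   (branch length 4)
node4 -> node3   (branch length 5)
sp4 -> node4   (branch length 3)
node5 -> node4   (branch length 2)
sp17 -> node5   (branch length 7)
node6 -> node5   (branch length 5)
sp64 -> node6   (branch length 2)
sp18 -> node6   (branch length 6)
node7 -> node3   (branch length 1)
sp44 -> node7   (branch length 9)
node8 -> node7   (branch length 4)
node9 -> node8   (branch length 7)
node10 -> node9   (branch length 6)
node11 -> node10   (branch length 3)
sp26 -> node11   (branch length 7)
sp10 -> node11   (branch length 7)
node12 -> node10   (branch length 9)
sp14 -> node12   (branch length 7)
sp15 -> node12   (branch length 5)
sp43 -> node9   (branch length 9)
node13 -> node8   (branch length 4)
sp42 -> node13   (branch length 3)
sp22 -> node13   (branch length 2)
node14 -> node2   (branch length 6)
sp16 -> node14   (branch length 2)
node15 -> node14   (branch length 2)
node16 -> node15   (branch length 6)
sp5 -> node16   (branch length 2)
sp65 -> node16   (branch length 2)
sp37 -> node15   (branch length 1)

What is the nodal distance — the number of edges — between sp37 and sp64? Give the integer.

8

The MRCA of sp37 and sp64 is the node subtending (((sp4,(sp17,(sp64,sp18))),(sp44,((((sp26,sp10),(sp14,sp15)),sp43),(sp42,sp22)))),(sp16,((sp5,sp65),sp37))).
From sp37 up to that node: 3 branches. From sp64 up to the same node: 5 branches. Total: 3 + 5 = 8.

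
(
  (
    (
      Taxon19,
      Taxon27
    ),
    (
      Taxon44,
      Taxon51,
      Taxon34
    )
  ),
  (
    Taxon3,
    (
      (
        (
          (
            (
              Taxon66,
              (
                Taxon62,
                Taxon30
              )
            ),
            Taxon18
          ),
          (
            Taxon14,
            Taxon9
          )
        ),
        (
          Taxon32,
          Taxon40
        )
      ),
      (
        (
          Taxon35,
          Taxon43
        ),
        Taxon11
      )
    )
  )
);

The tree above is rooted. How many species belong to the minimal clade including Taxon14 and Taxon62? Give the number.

6

The MRCA of Taxon14 and Taxon62 is the node subtending (((Taxon66,(Taxon62,Taxon30)),Taxon18),(Taxon14,Taxon9)).
That clade contains 6 terminal taxa: Taxon14, Taxon18, Taxon30, Taxon62, Taxon66, Taxon9.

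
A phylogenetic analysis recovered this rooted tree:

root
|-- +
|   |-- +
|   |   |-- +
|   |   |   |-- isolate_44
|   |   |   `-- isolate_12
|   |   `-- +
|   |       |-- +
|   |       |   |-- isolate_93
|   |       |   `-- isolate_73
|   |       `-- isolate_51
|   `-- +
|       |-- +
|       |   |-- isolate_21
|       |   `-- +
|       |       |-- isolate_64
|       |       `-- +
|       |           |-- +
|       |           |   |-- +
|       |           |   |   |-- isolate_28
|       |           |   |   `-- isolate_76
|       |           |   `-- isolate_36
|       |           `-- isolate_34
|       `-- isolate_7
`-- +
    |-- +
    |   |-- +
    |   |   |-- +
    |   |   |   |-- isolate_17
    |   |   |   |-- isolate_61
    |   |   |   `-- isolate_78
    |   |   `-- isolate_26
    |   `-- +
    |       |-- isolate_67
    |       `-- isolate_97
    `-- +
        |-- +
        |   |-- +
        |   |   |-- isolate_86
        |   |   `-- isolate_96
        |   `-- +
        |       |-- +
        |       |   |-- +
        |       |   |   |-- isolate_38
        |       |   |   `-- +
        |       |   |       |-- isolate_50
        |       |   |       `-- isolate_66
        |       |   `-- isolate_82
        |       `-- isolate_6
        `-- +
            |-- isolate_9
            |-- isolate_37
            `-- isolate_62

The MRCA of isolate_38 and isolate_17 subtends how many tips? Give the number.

The MRCA of isolate_38 and isolate_17 is the node subtending ((((isolate_17,isolate_61,isolate_78),isolate_26),(isolate_67,isolate_97)),(((isolate_86,isolate_96),(((isolate_38,(isolate_50,isolate_66)),isolate_82),isolate_6)),(isolate_9,isolate_37,isolate_62))).
That clade contains 16 terminal taxa: isolate_17, isolate_26, isolate_37, isolate_38, isolate_50, isolate_6, isolate_61, isolate_62, isolate_66, isolate_67, isolate_78, isolate_82, isolate_86, isolate_9, isolate_96, isolate_97.

16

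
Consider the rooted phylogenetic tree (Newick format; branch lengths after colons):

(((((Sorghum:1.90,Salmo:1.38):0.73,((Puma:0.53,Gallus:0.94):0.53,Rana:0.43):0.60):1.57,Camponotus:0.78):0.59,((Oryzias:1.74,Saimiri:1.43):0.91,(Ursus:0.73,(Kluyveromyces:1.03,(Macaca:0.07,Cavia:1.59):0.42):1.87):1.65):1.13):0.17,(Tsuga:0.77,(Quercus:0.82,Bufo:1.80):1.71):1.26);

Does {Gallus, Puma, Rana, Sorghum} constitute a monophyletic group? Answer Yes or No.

The MRCA of the listed taxa subtends ((Sorghum,Salmo),((Puma,Gallus),Rana)).
That clade also contains Salmo, which is not in the proposed group, so the group is not monophyletic.

No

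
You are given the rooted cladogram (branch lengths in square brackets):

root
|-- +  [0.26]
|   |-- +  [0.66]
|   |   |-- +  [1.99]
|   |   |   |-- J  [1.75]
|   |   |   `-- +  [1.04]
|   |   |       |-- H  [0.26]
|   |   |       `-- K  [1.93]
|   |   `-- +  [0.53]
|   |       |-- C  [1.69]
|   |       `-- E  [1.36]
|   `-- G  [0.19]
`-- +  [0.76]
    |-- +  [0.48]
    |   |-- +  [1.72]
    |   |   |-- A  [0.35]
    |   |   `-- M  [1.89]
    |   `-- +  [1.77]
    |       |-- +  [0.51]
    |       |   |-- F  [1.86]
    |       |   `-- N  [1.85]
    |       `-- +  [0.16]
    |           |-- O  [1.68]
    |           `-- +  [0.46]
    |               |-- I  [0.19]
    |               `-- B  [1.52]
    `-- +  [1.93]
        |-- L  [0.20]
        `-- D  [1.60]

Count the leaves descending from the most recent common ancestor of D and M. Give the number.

The MRCA of D and M is the node subtending (((A,M),((F,N),(O,(I,B)))),(L,D)).
That clade contains 9 terminal taxa: A, B, D, F, I, L, M, N, O.

9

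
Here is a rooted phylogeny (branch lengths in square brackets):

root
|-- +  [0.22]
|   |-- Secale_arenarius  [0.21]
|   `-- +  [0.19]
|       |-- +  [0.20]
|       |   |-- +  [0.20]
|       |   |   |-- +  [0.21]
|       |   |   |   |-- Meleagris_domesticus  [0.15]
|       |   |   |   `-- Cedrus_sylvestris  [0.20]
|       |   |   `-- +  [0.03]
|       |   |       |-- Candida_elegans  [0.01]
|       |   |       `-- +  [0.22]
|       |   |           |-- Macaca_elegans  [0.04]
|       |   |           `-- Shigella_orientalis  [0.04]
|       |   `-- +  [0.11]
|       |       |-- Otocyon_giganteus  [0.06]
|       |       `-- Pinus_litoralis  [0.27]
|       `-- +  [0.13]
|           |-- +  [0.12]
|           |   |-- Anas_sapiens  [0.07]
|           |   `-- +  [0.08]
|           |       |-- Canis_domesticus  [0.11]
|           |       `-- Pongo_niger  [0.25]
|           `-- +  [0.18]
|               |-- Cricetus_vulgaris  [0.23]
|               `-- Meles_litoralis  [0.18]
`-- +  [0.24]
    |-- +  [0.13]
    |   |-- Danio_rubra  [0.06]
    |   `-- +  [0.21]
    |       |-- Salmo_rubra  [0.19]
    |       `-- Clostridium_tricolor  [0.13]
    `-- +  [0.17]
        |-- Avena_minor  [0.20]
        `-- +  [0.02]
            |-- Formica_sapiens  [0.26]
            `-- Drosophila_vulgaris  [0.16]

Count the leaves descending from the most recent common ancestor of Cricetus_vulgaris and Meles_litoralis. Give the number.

The MRCA of Cricetus_vulgaris and Meles_litoralis is the node subtending (Cricetus_vulgaris,Meles_litoralis).
That clade contains 2 terminal taxa: Cricetus_vulgaris, Meles_litoralis.

2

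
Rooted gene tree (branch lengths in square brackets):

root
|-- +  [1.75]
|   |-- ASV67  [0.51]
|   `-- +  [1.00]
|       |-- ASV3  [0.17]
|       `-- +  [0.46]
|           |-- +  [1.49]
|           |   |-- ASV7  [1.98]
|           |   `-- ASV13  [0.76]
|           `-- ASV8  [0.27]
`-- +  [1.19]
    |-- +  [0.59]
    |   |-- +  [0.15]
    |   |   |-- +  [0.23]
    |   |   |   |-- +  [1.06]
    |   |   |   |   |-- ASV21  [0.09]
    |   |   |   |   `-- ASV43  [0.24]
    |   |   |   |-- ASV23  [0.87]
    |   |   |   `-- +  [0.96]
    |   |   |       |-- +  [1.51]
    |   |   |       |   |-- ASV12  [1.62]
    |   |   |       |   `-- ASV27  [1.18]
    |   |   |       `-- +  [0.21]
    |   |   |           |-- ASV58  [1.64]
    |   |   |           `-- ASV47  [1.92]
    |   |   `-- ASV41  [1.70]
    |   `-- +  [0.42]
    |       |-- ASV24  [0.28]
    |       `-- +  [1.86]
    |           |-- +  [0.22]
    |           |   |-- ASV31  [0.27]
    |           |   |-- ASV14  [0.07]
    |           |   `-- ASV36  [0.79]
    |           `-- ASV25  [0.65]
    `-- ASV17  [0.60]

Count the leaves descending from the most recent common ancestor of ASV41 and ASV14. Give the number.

The MRCA of ASV41 and ASV14 is the node subtending ((((ASV21,ASV43),ASV23,((ASV12,ASV27),(ASV58,ASV47))),ASV41),(ASV24,((ASV31,ASV14,ASV36),ASV25))).
That clade contains 13 terminal taxa: ASV12, ASV14, ASV21, ASV23, ASV24, ASV25, ASV27, ASV31, ASV36, ASV41, ASV43, ASV47, ASV58.

13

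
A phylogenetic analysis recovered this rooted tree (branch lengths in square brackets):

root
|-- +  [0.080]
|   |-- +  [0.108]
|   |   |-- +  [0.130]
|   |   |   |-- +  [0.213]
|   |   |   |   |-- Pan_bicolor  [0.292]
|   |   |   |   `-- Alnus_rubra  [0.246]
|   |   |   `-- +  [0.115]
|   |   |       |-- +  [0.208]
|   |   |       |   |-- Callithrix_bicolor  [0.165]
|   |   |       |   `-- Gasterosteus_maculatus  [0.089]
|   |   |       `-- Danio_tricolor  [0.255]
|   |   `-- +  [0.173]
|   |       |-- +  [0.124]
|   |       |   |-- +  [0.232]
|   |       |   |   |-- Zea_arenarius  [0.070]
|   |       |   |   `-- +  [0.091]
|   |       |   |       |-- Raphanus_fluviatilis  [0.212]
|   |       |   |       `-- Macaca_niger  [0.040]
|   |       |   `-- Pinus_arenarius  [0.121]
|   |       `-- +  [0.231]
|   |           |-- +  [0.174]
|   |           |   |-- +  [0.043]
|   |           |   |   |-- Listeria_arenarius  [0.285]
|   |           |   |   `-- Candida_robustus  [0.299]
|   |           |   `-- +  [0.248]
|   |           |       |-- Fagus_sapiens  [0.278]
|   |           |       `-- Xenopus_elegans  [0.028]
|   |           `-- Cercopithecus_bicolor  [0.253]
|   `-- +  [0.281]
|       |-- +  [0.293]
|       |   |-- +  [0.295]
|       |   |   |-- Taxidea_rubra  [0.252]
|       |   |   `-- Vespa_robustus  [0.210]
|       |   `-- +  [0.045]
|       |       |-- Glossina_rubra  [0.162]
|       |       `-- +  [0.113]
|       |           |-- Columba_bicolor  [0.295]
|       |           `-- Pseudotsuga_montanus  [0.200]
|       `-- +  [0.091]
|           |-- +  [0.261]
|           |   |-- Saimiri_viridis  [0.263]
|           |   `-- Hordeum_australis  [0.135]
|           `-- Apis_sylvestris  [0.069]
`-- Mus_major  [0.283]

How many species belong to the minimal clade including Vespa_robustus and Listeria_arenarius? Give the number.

The MRCA of Vespa_robustus and Listeria_arenarius is the node subtending ((((Pan_bicolor,Alnus_rubra),((Callithrix_bicolor,Gasterosteus_maculatus),Danio_tricolor)),(((Zea_arenarius,(Raphanus_fluviatilis,Macaca_niger)),Pinus_arenarius),(((Listeria_arenarius,Candida_robustus),(Fagus_sapiens,Xenopus_elegans)),Cercopithecus_bicolor))),(((Taxidea_rubra,Vespa_robustus),(Glossina_rubra,(Columba_bicolor,Pseudotsuga_montanus))),((Saimiri_viridis,Hordeum_australis),Apis_sylvestris))).
That clade contains 22 terminal taxa: Alnus_rubra, Apis_sylvestris, Callithrix_bicolor, Candida_robustus, Cercopithecus_bicolor, Columba_bicolor, Danio_tricolor, Fagus_sapiens, Gasterosteus_maculatus, Glossina_rubra, Hordeum_australis, Listeria_arenarius, Macaca_niger, Pan_bicolor, Pinus_arenarius, Pseudotsuga_montanus, Raphanus_fluviatilis, Saimiri_viridis, Taxidea_rubra, Vespa_robustus, Xenopus_elegans, Zea_arenarius.

22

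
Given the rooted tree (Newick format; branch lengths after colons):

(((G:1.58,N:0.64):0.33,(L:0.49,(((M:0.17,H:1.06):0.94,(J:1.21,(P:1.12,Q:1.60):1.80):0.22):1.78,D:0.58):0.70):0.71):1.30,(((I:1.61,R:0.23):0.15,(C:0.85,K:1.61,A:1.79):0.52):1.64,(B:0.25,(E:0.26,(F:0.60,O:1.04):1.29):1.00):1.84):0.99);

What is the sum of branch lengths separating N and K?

The path runs N → … → MRCA → … → K; the MRCA is the root of the tree.
Branch lengths along that path: 0.64 + 0.33 + 1.30 + 0.99 + 1.64 + 0.52 + 1.61 = 7.03.

7.03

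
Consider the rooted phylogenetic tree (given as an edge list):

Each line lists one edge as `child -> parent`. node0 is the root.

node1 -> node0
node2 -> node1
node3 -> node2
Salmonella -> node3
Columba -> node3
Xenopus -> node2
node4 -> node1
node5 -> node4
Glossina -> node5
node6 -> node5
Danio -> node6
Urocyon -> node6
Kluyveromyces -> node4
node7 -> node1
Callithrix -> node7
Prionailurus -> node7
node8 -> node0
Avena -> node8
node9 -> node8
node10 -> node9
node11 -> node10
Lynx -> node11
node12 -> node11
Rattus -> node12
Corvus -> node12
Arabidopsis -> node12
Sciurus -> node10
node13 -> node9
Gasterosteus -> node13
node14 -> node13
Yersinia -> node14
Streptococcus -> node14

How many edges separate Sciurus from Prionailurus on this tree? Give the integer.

The MRCA of Sciurus and Prionailurus is the root of the tree.
From Sciurus up to that node: 4 branches. From Prionailurus up to the same node: 3 branches. Total: 4 + 3 = 7.

7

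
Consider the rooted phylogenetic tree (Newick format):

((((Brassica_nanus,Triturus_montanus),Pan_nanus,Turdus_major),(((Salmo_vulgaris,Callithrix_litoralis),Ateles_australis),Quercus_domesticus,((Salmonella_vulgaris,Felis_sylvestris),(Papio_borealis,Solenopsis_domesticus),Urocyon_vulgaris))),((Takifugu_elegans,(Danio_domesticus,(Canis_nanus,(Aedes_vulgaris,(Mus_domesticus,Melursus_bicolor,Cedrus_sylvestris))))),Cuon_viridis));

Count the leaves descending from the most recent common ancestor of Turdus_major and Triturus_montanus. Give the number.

4

The MRCA of Turdus_major and Triturus_montanus is the node subtending ((Brassica_nanus,Triturus_montanus),Pan_nanus,Turdus_major).
That clade contains 4 terminal taxa: Brassica_nanus, Pan_nanus, Triturus_montanus, Turdus_major.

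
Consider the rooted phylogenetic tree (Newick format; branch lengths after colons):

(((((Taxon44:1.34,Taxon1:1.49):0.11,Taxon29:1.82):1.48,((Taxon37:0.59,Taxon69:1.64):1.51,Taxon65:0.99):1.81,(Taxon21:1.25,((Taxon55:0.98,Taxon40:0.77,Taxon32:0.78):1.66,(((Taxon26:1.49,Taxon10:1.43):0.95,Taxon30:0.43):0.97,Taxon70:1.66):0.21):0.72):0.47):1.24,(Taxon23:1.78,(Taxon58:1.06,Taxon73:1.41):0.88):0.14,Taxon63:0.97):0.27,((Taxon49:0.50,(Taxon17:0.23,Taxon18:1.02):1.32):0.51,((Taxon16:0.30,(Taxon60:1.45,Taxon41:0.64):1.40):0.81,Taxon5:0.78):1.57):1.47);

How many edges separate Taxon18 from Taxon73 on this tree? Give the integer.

8

The MRCA of Taxon18 and Taxon73 is the root of the tree.
From Taxon18 up to that node: 4 branches. From Taxon73 up to the same node: 4 branches. Total: 4 + 4 = 8.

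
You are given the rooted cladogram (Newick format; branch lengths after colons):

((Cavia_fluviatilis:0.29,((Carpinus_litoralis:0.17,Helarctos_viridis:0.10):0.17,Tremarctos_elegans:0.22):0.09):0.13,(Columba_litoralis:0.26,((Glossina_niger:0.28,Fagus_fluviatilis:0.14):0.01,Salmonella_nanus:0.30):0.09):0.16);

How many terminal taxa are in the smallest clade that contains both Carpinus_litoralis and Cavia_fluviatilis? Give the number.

The MRCA of Carpinus_litoralis and Cavia_fluviatilis is the node subtending (Cavia_fluviatilis,((Carpinus_litoralis,Helarctos_viridis),Tremarctos_elegans)).
That clade contains 4 terminal taxa: Carpinus_litoralis, Cavia_fluviatilis, Helarctos_viridis, Tremarctos_elegans.

4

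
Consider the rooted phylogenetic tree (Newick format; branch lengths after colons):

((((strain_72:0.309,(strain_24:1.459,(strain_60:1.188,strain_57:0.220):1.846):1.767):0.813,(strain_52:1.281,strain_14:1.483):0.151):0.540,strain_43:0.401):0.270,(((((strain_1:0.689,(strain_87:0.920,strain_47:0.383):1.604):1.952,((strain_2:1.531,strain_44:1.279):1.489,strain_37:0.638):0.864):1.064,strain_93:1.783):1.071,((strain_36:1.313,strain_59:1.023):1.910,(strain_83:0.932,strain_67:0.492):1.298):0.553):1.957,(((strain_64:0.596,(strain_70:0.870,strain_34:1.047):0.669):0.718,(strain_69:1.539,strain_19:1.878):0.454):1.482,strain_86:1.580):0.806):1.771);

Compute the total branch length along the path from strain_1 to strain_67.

7.119

The path runs strain_1 → … → MRCA → … → strain_67; the MRCA is the node subtending ((((strain_1,(strain_87,strain_47)),((strain_2,strain_44),strain_37)),strain_93),((strain_36,strain_59),(strain_83,strain_67))).
Branch lengths along that path: 0.689 + 1.952 + 1.064 + 1.071 + 0.553 + 1.298 + 0.492 = 7.119.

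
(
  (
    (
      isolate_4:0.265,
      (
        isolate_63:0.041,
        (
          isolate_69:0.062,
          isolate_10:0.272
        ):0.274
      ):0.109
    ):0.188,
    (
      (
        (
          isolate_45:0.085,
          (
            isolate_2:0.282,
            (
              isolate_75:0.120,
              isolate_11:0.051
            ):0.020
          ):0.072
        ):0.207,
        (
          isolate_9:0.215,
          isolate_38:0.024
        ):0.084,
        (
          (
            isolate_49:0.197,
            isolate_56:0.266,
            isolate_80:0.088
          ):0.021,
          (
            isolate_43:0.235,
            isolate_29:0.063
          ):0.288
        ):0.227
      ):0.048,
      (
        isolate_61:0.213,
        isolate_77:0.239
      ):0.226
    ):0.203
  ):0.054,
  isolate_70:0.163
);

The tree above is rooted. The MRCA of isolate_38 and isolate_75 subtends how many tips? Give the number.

The MRCA of isolate_38 and isolate_75 is the node subtending ((isolate_45,(isolate_2,(isolate_75,isolate_11))),(isolate_9,isolate_38),((isolate_49,isolate_56,isolate_80),(isolate_43,isolate_29))).
That clade contains 11 terminal taxa: isolate_11, isolate_2, isolate_29, isolate_38, isolate_43, isolate_45, isolate_49, isolate_56, isolate_75, isolate_80, isolate_9.

11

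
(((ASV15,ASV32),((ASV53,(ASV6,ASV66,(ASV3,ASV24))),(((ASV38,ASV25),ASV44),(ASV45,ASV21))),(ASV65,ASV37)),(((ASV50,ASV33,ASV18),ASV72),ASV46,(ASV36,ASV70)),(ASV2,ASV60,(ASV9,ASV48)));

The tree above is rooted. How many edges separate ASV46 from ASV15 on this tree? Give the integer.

5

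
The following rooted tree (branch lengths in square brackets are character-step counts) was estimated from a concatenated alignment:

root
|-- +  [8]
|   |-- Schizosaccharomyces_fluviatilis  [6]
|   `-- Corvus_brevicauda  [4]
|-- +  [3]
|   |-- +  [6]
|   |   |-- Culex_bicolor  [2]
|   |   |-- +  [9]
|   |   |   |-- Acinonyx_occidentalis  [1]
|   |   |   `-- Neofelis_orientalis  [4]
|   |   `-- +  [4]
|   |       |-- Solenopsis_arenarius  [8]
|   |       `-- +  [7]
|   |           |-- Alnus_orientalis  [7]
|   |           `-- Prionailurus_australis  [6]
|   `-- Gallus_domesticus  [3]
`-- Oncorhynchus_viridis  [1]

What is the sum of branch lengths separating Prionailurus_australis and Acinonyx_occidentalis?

The path runs Prionailurus_australis → … → MRCA → … → Acinonyx_occidentalis; the MRCA is the node subtending (Culex_bicolor,(Acinonyx_occidentalis,Neofelis_orientalis),(Solenopsis_arenarius,(Alnus_orientalis,Prionailurus_australis))).
Branch lengths along that path: 6 + 7 + 4 + 9 + 1 = 27.

27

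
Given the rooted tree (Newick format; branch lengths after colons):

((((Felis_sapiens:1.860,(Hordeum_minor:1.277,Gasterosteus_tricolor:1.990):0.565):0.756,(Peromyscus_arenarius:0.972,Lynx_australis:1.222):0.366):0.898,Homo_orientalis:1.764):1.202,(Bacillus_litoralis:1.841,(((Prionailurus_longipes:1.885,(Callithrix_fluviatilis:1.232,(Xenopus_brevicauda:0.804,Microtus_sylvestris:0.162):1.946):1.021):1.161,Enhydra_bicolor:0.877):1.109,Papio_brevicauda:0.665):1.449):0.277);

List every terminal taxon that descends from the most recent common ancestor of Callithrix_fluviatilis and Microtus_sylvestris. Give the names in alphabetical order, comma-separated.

Tracing Callithrix_fluviatilis: it sits inside (Callithrix_fluviatilis,(Xenopus_brevicauda,Microtus_sylvestris)).
Tracing Microtus_sylvestris: it sits inside (Xenopus_brevicauda,Microtus_sylvestris).
The smallest clade enclosing both is (Callithrix_fluviatilis,(Xenopus_brevicauda,Microtus_sylvestris)); the answer is its 3 terminal taxa in alphabetical order.

Callithrix_fluviatilis, Microtus_sylvestris, Xenopus_brevicauda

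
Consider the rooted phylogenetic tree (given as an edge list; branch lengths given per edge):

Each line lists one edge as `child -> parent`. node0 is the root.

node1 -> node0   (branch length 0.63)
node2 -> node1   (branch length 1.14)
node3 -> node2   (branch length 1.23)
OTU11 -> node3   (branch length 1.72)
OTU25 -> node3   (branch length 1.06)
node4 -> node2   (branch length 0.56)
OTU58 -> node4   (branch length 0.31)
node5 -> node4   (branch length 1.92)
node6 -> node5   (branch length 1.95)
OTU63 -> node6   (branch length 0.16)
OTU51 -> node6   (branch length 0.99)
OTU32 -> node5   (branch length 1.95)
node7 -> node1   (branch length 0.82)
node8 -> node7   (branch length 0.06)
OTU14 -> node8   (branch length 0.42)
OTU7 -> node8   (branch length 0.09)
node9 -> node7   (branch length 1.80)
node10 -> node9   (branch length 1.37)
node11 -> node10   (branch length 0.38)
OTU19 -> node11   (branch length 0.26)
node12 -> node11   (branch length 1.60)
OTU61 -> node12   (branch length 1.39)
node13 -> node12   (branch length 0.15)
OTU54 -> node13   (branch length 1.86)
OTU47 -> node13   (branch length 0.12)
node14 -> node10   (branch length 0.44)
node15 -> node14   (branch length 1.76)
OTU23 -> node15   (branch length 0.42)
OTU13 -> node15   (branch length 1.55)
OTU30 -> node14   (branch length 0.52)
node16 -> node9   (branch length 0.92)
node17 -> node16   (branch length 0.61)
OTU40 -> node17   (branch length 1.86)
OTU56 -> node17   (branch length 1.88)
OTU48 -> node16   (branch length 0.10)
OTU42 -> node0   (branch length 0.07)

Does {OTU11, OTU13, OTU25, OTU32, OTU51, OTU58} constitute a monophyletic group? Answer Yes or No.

The MRCA of the listed taxa subtends (((OTU11,OTU25),(OTU58,((OTU63,OTU51),OTU32))),((OTU14,OTU7),(((OTU19,(OTU61,(OTU54,OTU47))),((OTU23,OTU13),OTU30)),((OTU40,OTU56),OTU48)))).
That clade also contains OTU14, OTU19, OTU23, OTU30, OTU40, OTU47, OTU48, OTU54, OTU56, OTU61, OTU63, OTU7, which are not in the proposed group, so the group is not monophyletic.

No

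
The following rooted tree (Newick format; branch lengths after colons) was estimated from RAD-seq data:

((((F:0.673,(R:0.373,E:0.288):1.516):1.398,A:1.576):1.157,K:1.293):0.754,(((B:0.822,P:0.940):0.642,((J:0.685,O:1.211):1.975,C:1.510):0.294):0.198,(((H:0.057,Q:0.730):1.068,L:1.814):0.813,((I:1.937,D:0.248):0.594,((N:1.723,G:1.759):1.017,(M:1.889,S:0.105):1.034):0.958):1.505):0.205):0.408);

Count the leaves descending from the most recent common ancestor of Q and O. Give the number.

The MRCA of Q and O is the node subtending (((B,P),((J,O),C)),(((H,Q),L),((I,D),((N,G),(M,S))))).
That clade contains 14 terminal taxa: B, C, D, G, H, I, J, L, M, N, O, P, Q, S.

14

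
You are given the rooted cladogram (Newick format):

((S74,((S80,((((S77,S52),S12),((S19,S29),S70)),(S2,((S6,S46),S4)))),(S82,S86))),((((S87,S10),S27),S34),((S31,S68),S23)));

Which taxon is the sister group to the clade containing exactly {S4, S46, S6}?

The clade containing exactly {S4, S46, S6} attaches to the tree at the node subtending (S2,((S6,S46),S4)).
The other lineage descending from that same node — the sister group — is the single tip S2.

S2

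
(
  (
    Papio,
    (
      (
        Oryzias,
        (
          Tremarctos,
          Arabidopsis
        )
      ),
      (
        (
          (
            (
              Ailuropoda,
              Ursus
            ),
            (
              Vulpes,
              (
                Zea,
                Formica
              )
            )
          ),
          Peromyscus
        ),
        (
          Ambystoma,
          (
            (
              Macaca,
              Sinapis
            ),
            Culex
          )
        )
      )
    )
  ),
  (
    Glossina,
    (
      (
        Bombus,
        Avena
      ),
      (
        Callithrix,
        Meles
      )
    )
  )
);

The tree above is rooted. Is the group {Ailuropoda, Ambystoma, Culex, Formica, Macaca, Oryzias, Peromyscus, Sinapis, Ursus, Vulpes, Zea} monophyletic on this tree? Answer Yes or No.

No

The MRCA of the listed taxa subtends ((Oryzias,(Tremarctos,Arabidopsis)),((((Ailuropoda,Ursus),(Vulpes,(Zea,Formica))),Peromyscus),(Ambystoma,((Macaca,Sinapis),Culex)))).
That clade also contains Arabidopsis, Tremarctos, which are not in the proposed group, so the group is not monophyletic.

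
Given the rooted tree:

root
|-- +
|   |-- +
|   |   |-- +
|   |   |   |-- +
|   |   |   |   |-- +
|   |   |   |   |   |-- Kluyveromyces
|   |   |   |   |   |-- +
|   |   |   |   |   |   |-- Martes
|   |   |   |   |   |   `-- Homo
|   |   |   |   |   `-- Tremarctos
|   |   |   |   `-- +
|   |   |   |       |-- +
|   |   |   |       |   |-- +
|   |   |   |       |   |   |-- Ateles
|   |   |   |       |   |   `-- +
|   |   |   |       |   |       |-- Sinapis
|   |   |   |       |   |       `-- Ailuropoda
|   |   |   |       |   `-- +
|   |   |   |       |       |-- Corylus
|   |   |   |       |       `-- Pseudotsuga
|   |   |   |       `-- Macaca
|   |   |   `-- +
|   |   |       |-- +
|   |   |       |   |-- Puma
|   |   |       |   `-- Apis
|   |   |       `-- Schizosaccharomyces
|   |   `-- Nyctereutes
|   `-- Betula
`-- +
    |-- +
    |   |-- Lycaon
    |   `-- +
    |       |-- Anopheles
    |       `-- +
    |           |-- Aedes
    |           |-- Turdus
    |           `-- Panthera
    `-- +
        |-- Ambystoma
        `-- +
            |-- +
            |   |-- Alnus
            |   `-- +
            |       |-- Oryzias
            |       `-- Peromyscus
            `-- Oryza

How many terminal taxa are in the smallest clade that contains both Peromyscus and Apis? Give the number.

The MRCA of Peromyscus and Apis is the root, so the clade is the entire tree.
That clade contains 25 terminal taxa: Aedes, Ailuropoda, Alnus, Ambystoma, Anopheles, Apis, Ateles, Betula, Corylus, Homo, Kluyveromyces, Lycaon, Macaca, Martes, Nyctereutes, Oryza, Oryzias, Panthera, Peromyscus, Pseudotsuga, Puma, Schizosaccharomyces, Sinapis, Tremarctos, Turdus.

25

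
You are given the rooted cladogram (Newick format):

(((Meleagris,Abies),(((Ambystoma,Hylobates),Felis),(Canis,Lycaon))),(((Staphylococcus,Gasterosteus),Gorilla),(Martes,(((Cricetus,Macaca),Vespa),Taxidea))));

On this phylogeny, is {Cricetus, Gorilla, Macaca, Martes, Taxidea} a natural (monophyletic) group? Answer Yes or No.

No

The MRCA of the listed taxa subtends (((Staphylococcus,Gasterosteus),Gorilla),(Martes,(((Cricetus,Macaca),Vespa),Taxidea))).
That clade also contains Gasterosteus, Staphylococcus, Vespa, which are not in the proposed group, so the group is not monophyletic.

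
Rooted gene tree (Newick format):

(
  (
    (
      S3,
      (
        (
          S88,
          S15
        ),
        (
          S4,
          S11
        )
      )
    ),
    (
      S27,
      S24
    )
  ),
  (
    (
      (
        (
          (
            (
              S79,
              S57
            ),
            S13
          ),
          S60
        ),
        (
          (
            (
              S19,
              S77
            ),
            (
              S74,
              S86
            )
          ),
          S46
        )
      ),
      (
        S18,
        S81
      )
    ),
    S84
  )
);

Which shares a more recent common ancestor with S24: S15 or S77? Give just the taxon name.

The MRCA of S24 and S15 subtends ((S3,((S88,S15),(S4,S11))),(S27,S24)) (7 taxa).
The MRCA of S24 and S77 is the root, subtending the entire tree (19 taxa).
The first is nested inside the second, so S24 shares a more recent common ancestor with S15.

S15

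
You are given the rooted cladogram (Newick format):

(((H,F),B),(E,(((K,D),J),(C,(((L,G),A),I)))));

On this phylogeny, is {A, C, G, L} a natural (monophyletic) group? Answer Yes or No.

No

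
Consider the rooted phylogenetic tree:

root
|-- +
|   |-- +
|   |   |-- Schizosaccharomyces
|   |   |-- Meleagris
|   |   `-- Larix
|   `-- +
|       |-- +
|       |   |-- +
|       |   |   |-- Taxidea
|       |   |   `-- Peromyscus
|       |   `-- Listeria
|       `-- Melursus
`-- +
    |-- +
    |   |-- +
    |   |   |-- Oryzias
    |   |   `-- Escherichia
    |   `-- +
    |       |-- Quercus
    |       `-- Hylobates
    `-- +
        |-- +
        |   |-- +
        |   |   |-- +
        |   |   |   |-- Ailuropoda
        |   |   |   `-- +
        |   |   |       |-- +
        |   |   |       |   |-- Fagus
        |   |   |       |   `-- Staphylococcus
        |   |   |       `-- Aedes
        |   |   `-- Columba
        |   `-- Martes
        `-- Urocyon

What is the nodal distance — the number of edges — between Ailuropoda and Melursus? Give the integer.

9

The MRCA of Ailuropoda and Melursus is the root of the tree.
From Ailuropoda up to that node: 6 branches. From Melursus up to the same node: 3 branches. Total: 6 + 3 = 9.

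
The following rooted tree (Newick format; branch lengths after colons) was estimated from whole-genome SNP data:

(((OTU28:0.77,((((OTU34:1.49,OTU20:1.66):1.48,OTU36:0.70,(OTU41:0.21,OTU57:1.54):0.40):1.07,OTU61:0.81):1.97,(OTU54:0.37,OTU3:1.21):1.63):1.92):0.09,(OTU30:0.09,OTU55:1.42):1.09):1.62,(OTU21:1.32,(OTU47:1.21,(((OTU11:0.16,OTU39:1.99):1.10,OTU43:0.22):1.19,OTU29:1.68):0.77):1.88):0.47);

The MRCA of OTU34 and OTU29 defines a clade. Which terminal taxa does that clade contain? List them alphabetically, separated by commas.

OTU11, OTU20, OTU21, OTU28, OTU29, OTU3, OTU30, OTU34, OTU36, OTU39, OTU41, OTU43, OTU47, OTU54, OTU55, OTU57, OTU61

Tracing OTU34: it sits inside (OTU34,OTU20).
Tracing OTU29: it sits inside (((OTU11,OTU39),OTU43),OTU29).
The smallest clade enclosing both is the whole tree (their MRCA is the root), so the answer is all 17 tips in alphabetical order.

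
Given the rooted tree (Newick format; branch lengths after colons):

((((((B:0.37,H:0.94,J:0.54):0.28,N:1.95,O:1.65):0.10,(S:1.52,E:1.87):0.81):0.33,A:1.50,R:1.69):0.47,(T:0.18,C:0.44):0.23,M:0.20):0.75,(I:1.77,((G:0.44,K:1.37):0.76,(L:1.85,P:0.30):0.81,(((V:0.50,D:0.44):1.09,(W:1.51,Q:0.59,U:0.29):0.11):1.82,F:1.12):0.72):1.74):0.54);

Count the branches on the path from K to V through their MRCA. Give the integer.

The MRCA of K and V is the node subtending ((G,K),(L,P),(((V,D),(W,Q,U)),F)).
From K up to that node: 2 branches. From V up to the same node: 4 branches. Total: 2 + 4 = 6.

6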